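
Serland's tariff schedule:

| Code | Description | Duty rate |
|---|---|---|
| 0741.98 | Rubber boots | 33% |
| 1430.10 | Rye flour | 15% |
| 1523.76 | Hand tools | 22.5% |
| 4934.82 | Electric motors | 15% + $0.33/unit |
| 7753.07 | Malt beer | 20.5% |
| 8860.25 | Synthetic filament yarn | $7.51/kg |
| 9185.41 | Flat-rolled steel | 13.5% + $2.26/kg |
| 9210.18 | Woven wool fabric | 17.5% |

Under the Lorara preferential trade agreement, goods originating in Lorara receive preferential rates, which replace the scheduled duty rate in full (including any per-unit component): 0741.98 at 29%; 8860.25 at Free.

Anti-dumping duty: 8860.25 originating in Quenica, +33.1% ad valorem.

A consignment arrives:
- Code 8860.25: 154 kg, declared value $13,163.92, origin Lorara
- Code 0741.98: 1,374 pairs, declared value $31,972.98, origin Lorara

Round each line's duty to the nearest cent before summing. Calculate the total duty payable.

Line 1 (8860.25, Lorara, 154 kg, $13,163.92):
Base rate for 8860.25 is $7.51/kg.
Origin Lorara qualifies under the Serland–Lorara agreement and 8860.25 is covered: preferential rate Free applies instead.
The additional-duty order on 8860.25 targets Quenica, not Lorara; it does not apply.
Duty = $13,163.92 × 0% = $0.00.
Line 2 (0741.98, Lorara, 1,374 pairs, $31,972.98):
Base rate for 0741.98 is 33%.
Origin Lorara qualifies under the Serland–Lorara agreement and 0741.98 is covered: preferential rate 29% applies instead.
Duty = $31,972.98 × 29% = $9,272.16.
Total = $0.00 + $9,272.16 = $9,272.16.

$9,272.16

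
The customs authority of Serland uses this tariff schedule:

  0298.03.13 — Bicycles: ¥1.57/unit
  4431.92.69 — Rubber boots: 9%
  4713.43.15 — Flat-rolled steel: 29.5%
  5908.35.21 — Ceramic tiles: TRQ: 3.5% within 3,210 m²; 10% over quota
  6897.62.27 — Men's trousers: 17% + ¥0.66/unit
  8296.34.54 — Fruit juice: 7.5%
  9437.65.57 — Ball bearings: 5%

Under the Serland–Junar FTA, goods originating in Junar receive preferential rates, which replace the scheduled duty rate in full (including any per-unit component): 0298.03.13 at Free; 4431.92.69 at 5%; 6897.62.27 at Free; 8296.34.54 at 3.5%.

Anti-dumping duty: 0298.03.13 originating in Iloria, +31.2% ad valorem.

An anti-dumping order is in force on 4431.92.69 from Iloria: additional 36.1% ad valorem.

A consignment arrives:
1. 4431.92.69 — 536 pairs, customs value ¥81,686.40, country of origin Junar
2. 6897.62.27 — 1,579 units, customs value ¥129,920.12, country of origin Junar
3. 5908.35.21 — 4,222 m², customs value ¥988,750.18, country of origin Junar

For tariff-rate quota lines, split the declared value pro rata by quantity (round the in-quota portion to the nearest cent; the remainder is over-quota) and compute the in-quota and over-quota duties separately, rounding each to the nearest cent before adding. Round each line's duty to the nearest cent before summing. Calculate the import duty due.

Line 1 (4431.92.69, Junar, 536 pairs, ¥81,686.40):
Base rate for 4431.92.69 is 9%.
Origin Junar qualifies under the Serland–Junar agreement and 4431.92.69 is covered: preferential rate 5% applies instead.
The additional-duty order on 4431.92.69 targets Iloria, not Junar; it does not apply.
Duty = ¥81,686.40 × 5% = ¥4,084.32.
Line 2 (6897.62.27, Junar, 1,579 units, ¥129,920.12):
Base rate for 6897.62.27 is 17% + ¥0.66/unit.
Origin Junar qualifies under the Serland–Junar agreement and 6897.62.27 is covered: preferential rate Free applies instead.
Duty = ¥129,920.12 × 0% = ¥0.00.
Line 3 (5908.35.21, Junar, 4,222 m², ¥988,750.18):
Code 5908.35.21 is under a tariff-rate quota (threshold 3,210 m²). In-quota: 3,210 m² at 3.5%; over-quota: 1,012 m² at 10%.
Pro-rata value split: in-quota = ¥988,750.18 × 3,210/4,222 = ¥751,749.90; over-quota = ¥988,750.18 − ¥751,749.90 = ¥237,000.28.
In-quota duty = ¥751,749.90 × 3.5% = ¥26,311.25. Over-quota duty = ¥237,000.28 × 10% = ¥23,700.03.
Line duty = ¥26,311.25 + ¥23,700.03 = ¥50,011.28.
Total = ¥4,084.32 + ¥0.00 + ¥50,011.28 = ¥54,095.60.

¥54,095.60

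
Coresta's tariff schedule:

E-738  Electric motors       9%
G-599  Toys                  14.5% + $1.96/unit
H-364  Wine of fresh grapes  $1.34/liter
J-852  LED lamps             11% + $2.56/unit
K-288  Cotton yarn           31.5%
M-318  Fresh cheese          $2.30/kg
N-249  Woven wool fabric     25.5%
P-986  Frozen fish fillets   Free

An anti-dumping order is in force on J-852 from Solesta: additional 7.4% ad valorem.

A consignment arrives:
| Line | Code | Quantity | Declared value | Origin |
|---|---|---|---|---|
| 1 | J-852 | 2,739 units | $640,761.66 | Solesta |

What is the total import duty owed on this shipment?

$124,911.99

Line 1 (J-852, Solesta, 2,739 units, $640,761.66):
Base rate for J-852 is 11% + $2.56/unit.
Additional duty on J-852 from Solesta: +7.4%. Applied ad valorem rate: 11% + 7.4% = 18.4%.
Duty = $640,761.66 × 18.4% + 2,739 × $2.56 = $124,911.99.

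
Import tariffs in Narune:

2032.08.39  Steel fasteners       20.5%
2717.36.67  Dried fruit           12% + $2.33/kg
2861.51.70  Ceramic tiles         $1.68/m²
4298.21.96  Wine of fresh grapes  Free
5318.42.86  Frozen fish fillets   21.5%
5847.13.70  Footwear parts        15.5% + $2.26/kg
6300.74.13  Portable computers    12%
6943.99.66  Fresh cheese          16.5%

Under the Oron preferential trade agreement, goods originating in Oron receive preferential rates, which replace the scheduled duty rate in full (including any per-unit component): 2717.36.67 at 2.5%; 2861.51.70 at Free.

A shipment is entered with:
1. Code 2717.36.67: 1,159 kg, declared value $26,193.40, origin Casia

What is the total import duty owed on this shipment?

Line 1 (2717.36.67, Casia, 1,159 kg, $26,193.40):
Base rate for 2717.36.67 is 12% + $2.33/kg.
2717.36.67 has an FTA preferential rate, but origin Casia is not Oron; base rate stands.
Duty = $26,193.40 × 12% + 1,159 × $2.33 = $5,843.68.

$5,843.68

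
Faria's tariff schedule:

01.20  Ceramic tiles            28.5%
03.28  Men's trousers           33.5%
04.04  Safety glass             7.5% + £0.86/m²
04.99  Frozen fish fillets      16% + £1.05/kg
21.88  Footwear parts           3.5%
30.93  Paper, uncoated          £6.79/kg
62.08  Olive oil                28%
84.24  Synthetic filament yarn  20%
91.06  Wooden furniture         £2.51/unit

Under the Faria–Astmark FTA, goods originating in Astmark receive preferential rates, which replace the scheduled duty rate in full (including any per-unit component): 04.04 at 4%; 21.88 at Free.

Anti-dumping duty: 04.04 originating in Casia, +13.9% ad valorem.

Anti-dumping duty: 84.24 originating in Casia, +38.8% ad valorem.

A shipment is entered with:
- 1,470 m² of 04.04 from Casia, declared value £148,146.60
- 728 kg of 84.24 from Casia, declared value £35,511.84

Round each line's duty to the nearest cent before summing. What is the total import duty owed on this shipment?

Line 1 (04.04, Casia, 1,470 m², £148,146.60):
Base rate for 04.04 is 7.5% + £0.86/m².
04.04 has an FTA preferential rate, but origin Casia is not Astmark; base rate stands.
Additional duty on 04.04 from Casia: +13.9%. Applied ad valorem rate: 7.5% + 13.9% = 21.4%.
Duty = £148,146.60 × 21.4% + 1,470 × £0.86 = £32,967.57.
Line 2 (84.24, Casia, 728 kg, £35,511.84):
Base rate for 84.24 is 20%.
Additional duty on 84.24 from Casia: +38.8%. Applied ad valorem rate: 20% + 38.8% = 58.8%.
Duty = £35,511.84 × 58.8% = £20,880.96.
Total = £32,967.57 + £20,880.96 = £53,848.53.

£53,848.53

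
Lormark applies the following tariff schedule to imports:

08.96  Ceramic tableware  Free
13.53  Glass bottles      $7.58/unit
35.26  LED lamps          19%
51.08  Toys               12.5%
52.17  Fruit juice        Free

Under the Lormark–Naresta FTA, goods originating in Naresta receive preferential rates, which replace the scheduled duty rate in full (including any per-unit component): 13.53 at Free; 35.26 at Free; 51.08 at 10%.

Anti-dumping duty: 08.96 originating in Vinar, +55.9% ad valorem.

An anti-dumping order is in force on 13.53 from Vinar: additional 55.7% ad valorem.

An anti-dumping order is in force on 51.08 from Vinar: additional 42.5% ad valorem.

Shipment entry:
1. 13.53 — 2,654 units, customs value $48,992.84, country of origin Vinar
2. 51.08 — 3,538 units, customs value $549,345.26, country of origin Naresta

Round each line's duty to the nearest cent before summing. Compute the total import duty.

$102,340.86

Line 1 (13.53, Vinar, 2,654 units, $48,992.84):
Base rate for 13.53 is $7.58/unit.
13.53 has an FTA preferential rate, but origin Vinar is not Naresta; base rate stands.
Additional duty on 13.53 from Vinar: +55.7% ad valorem. Applied ad valorem rate = 55.7%.
Duty = $48,992.84 × 55.7% + 2,654 × $7.58 = $47,406.33.
Line 2 (51.08, Naresta, 3,538 units, $549,345.26):
Base rate for 51.08 is 12.5%.
Origin Naresta qualifies under the Lormark–Naresta agreement and 51.08 is covered: preferential rate 10% applies instead.
The additional-duty order on 51.08 targets Vinar, not Naresta; it does not apply.
Duty = $549,345.26 × 10% = $54,934.53.
Total = $47,406.33 + $54,934.53 = $102,340.86.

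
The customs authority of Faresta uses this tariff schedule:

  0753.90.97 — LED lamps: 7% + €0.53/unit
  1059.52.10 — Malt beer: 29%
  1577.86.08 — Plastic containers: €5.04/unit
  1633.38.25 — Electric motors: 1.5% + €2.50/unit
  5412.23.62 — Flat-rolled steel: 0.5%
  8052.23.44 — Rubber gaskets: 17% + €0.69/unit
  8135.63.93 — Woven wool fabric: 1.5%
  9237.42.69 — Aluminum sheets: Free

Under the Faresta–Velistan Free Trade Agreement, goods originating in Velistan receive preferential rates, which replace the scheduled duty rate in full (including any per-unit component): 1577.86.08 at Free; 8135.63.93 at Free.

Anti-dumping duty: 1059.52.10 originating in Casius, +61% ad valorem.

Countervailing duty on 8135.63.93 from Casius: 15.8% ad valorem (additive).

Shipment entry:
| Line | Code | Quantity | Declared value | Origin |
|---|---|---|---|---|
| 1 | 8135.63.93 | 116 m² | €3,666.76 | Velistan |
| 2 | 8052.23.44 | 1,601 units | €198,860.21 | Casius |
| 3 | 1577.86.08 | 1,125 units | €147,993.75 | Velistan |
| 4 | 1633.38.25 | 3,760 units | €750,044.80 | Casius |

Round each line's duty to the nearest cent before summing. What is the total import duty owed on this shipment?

€55,561.60

Line 1 (8135.63.93, Velistan, 116 m², €3,666.76):
Base rate for 8135.63.93 is 1.5%.
Origin Velistan qualifies under the Faresta–Velistan agreement and 8135.63.93 is covered: preferential rate Free applies instead.
The additional-duty order on 8135.63.93 targets Casius, not Velistan; it does not apply.
Duty = €3,666.76 × 0% = €0.00.
Line 2 (8052.23.44, Casius, 1,601 units, €198,860.21):
Base rate for 8052.23.44 is 17% + €0.69/unit.
Duty = €198,860.21 × 17% + 1,601 × €0.69 = €34,910.93.
Line 3 (1577.86.08, Velistan, 1,125 units, €147,993.75):
Base rate for 1577.86.08 is €5.04/unit.
Origin Velistan qualifies under the Faresta–Velistan agreement and 1577.86.08 is covered: preferential rate Free applies instead.
Duty = €147,993.75 × 0% = €0.00.
Line 4 (1633.38.25, Casius, 3,760 units, €750,044.80):
Base rate for 1633.38.25 is 1.5% + €2.50/unit.
Duty = €750,044.80 × 1.5% + 3,760 × €2.50 = €20,650.67.
Total = €0.00 + €34,910.93 + €0.00 + €20,650.67 = €55,561.60.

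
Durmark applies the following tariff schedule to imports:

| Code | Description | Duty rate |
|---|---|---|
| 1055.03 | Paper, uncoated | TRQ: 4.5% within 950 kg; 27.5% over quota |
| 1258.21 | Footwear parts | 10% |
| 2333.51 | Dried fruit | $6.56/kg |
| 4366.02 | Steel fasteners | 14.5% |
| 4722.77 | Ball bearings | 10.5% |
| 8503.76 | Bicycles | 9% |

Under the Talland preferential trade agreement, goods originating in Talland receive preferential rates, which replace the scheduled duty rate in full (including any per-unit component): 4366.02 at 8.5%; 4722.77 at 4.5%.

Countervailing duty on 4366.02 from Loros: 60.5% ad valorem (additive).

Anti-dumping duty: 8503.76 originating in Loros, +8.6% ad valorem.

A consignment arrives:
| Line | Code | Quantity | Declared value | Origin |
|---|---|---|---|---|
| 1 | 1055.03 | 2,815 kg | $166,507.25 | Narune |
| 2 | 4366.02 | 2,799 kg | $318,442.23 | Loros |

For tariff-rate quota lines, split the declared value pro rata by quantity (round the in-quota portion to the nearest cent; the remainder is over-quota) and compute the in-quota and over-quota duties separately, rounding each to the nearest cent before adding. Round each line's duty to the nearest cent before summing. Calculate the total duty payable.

$271,696.89

Line 1 (1055.03, Narune, 2,815 kg, $166,507.25):
Code 1055.03 is under a tariff-rate quota (threshold 950 kg). In-quota: 950 kg at 4.5%; over-quota: 1,865 kg at 27.5%.
Pro-rata value split: in-quota = $166,507.25 × 950/2,815 = $56,192.50; over-quota = $166,507.25 − $56,192.50 = $110,314.75.
In-quota duty = $56,192.50 × 4.5% = $2,528.66. Over-quota duty = $110,314.75 × 27.5% = $30,336.56.
Line duty = $2,528.66 + $30,336.56 = $32,865.22.
Line 2 (4366.02, Loros, 2,799 kg, $318,442.23):
Base rate for 4366.02 is 14.5%.
4366.02 has an FTA preferential rate, but origin Loros is not Talland; base rate stands.
Additional duty on 4366.02 from Loros: +60.5%. Applied ad valorem rate: 14.5% + 60.5% = 75%.
Duty = $318,442.23 × 75% = $238,831.67.
Total = $32,865.22 + $238,831.67 = $271,696.89.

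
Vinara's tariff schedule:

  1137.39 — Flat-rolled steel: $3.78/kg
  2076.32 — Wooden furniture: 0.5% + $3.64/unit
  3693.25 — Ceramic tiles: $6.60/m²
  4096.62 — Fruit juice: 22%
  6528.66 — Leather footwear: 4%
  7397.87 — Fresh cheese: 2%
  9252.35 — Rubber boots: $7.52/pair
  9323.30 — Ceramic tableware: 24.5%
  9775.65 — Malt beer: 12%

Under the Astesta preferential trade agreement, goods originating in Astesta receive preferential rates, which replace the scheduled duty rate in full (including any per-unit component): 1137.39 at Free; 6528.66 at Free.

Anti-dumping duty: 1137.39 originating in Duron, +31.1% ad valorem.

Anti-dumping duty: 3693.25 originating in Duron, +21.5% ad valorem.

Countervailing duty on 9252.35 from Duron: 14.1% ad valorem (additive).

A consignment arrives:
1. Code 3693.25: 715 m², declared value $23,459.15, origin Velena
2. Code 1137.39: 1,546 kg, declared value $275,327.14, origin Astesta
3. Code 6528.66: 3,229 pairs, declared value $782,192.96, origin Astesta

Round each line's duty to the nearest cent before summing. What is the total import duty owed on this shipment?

$4,719.00

Line 1 (3693.25, Velena, 715 m², $23,459.15):
Base rate for 3693.25 is $6.60/m².
The additional-duty order on 3693.25 targets Duron, not Velena; it does not apply.
Duty = 715 × $6.60 = $4,719.00.
Line 2 (1137.39, Astesta, 1,546 kg, $275,327.14):
Base rate for 1137.39 is $3.78/kg.
Origin Astesta qualifies under the Vinara–Astesta agreement and 1137.39 is covered: preferential rate Free applies instead.
The additional-duty order on 1137.39 targets Duron, not Astesta; it does not apply.
Duty = $275,327.14 × 0% = $0.00.
Line 3 (6528.66, Astesta, 3,229 pairs, $782,192.96):
Base rate for 6528.66 is 4%.
Origin Astesta qualifies under the Vinara–Astesta agreement and 6528.66 is covered: preferential rate Free applies instead.
Duty = $782,192.96 × 0% = $0.00.
Total = $4,719.00 + $0.00 + $0.00 = $4,719.00.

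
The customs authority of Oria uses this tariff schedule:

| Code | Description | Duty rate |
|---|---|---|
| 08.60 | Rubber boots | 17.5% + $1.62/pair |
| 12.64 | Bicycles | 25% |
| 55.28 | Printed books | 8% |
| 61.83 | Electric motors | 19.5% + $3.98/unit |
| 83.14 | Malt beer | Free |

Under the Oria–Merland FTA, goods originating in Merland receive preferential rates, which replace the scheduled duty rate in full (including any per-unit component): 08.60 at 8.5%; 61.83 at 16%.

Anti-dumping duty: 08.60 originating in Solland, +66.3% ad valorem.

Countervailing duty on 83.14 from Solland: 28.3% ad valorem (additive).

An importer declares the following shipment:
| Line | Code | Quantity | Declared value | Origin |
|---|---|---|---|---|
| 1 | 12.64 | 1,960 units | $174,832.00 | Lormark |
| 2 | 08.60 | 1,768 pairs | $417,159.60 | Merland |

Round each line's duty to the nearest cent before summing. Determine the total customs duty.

$79,166.57

Line 1 (12.64, Lormark, 1,960 units, $174,832.00):
Base rate for 12.64 is 25%.
Duty = $174,832.00 × 25% = $43,708.00.
Line 2 (08.60, Merland, 1,768 pairs, $417,159.60):
Base rate for 08.60 is 17.5% + $1.62/pair.
Origin Merland qualifies under the Oria–Merland agreement and 08.60 is covered: preferential rate 8.5% applies instead.
The additional-duty order on 08.60 targets Solland, not Merland; it does not apply.
Duty = $417,159.60 × 8.5% = $35,458.57.
Total = $43,708.00 + $35,458.57 = $79,166.57.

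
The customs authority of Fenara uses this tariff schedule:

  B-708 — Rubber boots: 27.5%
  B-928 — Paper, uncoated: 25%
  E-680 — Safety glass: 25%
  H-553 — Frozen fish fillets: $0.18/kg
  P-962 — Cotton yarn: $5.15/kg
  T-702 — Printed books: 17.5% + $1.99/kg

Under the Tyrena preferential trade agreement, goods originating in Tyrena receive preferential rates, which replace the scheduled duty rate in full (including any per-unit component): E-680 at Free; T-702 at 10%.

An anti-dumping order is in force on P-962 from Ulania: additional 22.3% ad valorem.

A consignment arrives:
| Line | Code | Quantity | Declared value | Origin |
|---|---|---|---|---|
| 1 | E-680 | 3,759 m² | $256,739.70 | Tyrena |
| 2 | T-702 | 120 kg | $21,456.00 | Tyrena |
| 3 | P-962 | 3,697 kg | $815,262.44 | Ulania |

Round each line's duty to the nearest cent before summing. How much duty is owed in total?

Line 1 (E-680, Tyrena, 3,759 m², $256,739.70):
Base rate for E-680 is 25%.
Origin Tyrena qualifies under the Fenara–Tyrena agreement and E-680 is covered: preferential rate Free applies instead.
Duty = $256,739.70 × 0% = $0.00.
Line 2 (T-702, Tyrena, 120 kg, $21,456.00):
Base rate for T-702 is 17.5% + $1.99/kg.
Origin Tyrena qualifies under the Fenara–Tyrena agreement and T-702 is covered: preferential rate 10% applies instead.
Duty = $21,456.00 × 10% = $2,145.60.
Line 3 (P-962, Ulania, 3,697 kg, $815,262.44):
Base rate for P-962 is $5.15/kg.
Additional duty on P-962 from Ulania: +22.3% ad valorem. Applied ad valorem rate = 22.3%.
Duty = $815,262.44 × 22.3% + 3,697 × $5.15 = $200,843.07.
Total = $0.00 + $2,145.60 + $200,843.07 = $202,988.67.

$202,988.67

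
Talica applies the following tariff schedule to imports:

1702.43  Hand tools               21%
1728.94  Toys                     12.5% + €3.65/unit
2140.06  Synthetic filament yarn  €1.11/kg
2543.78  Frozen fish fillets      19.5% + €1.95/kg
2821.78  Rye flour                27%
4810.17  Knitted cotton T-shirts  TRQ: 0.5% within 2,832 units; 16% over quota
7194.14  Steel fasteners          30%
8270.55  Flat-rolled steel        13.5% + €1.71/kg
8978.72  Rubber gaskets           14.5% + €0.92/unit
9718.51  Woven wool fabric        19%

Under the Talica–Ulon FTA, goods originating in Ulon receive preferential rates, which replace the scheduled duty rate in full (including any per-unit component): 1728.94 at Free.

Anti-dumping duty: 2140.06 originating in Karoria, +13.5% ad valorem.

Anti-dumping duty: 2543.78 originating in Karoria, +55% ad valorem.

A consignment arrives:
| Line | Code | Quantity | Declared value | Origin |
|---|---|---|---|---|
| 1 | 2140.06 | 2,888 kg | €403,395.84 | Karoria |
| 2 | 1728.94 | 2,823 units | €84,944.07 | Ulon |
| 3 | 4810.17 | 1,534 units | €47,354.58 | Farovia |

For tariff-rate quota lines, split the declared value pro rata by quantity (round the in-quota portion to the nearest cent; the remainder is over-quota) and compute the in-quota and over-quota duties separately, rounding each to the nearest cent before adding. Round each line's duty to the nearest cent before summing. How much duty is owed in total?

€57,900.89

Line 1 (2140.06, Karoria, 2,888 kg, €403,395.84):
Base rate for 2140.06 is €1.11/kg.
Additional duty on 2140.06 from Karoria: +13.5% ad valorem. Applied ad valorem rate = 13.5%.
Duty = €403,395.84 × 13.5% + 2,888 × €1.11 = €57,664.12.
Line 2 (1728.94, Ulon, 2,823 units, €84,944.07):
Base rate for 1728.94 is 12.5% + €3.65/unit.
Origin Ulon qualifies under the Talica–Ulon agreement and 1728.94 is covered: preferential rate Free applies instead.
Duty = €84,944.07 × 0% = €0.00.
Line 3 (4810.17, Farovia, 1,534 units, €47,354.58):
Code 4810.17 is under a tariff-rate quota (threshold 2,832 units). Quantity 1,534 units is within the quota, so the in-quota rate 0.5% applies to the full value.
Duty = €47,354.58 × 0.5% = €236.77.
Total = €57,664.12 + €0.00 + €236.77 = €57,900.89.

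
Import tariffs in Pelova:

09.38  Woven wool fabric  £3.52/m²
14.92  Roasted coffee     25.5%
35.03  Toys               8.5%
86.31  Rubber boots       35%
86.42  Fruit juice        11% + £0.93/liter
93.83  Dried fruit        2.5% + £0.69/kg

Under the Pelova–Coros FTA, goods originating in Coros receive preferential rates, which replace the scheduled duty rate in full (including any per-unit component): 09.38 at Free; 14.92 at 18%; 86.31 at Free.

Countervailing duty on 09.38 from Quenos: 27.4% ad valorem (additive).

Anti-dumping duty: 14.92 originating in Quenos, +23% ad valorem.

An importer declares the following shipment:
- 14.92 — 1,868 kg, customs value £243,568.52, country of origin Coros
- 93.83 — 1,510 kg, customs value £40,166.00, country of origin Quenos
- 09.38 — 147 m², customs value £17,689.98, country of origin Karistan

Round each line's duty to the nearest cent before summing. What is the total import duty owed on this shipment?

Line 1 (14.92, Coros, 1,868 kg, £243,568.52):
Base rate for 14.92 is 25.5%.
Origin Coros qualifies under the Pelova–Coros agreement and 14.92 is covered: preferential rate 18% applies instead.
The additional-duty order on 14.92 targets Quenos, not Coros; it does not apply.
Duty = £243,568.52 × 18% = £43,842.33.
Line 2 (93.83, Quenos, 1,510 kg, £40,166.00):
Base rate for 93.83 is 2.5% + £0.69/kg.
Duty = £40,166.00 × 2.5% + 1,510 × £0.69 = £2,046.05.
Line 3 (09.38, Karistan, 147 m², £17,689.98):
Base rate for 09.38 is £3.52/m².
09.38 has an FTA preferential rate, but origin Karistan is not Coros; base rate stands.
The additional-duty order on 09.38 targets Quenos, not Karistan; it does not apply.
Duty = 147 × £3.52 = £517.44.
Total = £43,842.33 + £2,046.05 + £517.44 = £46,405.82.

£46,405.82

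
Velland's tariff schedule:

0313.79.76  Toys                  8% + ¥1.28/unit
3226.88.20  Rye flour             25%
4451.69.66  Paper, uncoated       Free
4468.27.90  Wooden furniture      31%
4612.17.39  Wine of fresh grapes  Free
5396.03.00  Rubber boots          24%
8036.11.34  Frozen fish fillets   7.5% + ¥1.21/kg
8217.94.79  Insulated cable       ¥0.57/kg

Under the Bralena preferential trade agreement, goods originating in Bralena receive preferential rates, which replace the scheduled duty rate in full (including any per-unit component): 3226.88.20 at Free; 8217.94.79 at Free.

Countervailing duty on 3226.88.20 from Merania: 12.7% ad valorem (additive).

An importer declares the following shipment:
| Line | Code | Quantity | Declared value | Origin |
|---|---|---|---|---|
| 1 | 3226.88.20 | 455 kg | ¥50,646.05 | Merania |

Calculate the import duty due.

¥19,093.56

Line 1 (3226.88.20, Merania, 455 kg, ¥50,646.05):
Base rate for 3226.88.20 is 25%.
3226.88.20 has an FTA preferential rate, but origin Merania is not Bralena; base rate stands.
Additional duty on 3226.88.20 from Merania: +12.7%. Applied ad valorem rate: 25% + 12.7% = 37.7%.
Duty = ¥50,646.05 × 37.7% = ¥19,093.56.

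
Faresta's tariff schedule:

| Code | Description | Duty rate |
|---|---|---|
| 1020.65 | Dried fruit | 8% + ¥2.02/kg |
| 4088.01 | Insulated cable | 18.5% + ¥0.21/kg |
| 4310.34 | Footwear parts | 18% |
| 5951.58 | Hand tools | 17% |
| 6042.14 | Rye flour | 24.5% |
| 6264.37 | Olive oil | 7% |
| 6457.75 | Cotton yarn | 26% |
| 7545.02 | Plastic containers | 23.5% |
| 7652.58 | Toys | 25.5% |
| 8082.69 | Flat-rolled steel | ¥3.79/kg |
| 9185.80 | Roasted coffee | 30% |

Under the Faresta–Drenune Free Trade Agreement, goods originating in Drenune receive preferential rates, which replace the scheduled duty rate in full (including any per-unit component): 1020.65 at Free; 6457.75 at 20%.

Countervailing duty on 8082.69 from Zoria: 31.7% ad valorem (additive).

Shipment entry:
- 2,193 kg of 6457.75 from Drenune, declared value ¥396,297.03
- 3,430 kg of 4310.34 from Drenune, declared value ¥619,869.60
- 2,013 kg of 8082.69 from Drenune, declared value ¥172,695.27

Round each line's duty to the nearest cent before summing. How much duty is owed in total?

¥198,465.21

Line 1 (6457.75, Drenune, 2,193 kg, ¥396,297.03):
Base rate for 6457.75 is 26%.
Origin Drenune qualifies under the Faresta–Drenune agreement and 6457.75 is covered: preferential rate 20% applies instead.
Duty = ¥396,297.03 × 20% = ¥79,259.41.
Line 2 (4310.34, Drenune, 3,430 kg, ¥619,869.60):
Base rate for 4310.34 is 18%.
Origin Drenune is the FTA partner but 4310.34 is not on the preference list; base rate stands.
Duty = ¥619,869.60 × 18% = ¥111,576.53.
Line 3 (8082.69, Drenune, 2,013 kg, ¥172,695.27):
Base rate for 8082.69 is ¥3.79/kg.
Origin Drenune is the FTA partner but 8082.69 is not on the preference list; base rate stands.
The additional-duty order on 8082.69 targets Zoria, not Drenune; it does not apply.
Duty = 2,013 × ¥3.79 = ¥7,629.27.
Total = ¥79,259.41 + ¥111,576.53 + ¥7,629.27 = ¥198,465.21.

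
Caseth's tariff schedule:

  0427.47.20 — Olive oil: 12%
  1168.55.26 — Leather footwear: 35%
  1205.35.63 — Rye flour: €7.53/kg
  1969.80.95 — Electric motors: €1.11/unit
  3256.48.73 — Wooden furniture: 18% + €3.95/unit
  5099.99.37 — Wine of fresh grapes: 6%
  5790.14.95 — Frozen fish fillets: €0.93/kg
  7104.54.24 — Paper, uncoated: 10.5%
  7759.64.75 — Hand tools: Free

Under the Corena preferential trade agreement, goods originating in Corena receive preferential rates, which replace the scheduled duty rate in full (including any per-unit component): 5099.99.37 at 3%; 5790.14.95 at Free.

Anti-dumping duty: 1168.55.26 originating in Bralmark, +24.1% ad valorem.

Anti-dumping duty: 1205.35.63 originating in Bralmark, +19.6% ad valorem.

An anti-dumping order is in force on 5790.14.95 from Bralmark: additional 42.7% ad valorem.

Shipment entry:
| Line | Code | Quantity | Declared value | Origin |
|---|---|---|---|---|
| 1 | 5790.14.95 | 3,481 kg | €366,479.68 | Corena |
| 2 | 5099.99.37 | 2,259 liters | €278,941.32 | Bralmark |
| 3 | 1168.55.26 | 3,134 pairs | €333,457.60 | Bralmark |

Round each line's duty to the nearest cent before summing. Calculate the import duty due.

Line 1 (5790.14.95, Corena, 3,481 kg, €366,479.68):
Base rate for 5790.14.95 is €0.93/kg.
Origin Corena qualifies under the Caseth–Corena agreement and 5790.14.95 is covered: preferential rate Free applies instead.
The additional-duty order on 5790.14.95 targets Bralmark, not Corena; it does not apply.
Duty = €366,479.68 × 0% = €0.00.
Line 2 (5099.99.37, Bralmark, 2,259 liters, €278,941.32):
Base rate for 5099.99.37 is 6%.
5099.99.37 has an FTA preferential rate, but origin Bralmark is not Corena; base rate stands.
Duty = €278,941.32 × 6% = €16,736.48.
Line 3 (1168.55.26, Bralmark, 3,134 pairs, €333,457.60):
Base rate for 1168.55.26 is 35%.
Additional duty on 1168.55.26 from Bralmark: +24.1%. Applied ad valorem rate: 35% + 24.1% = 59.1%.
Duty = €333,457.60 × 59.1% = €197,073.44.
Total = €0.00 + €16,736.48 + €197,073.44 = €213,809.92.

€213,809.92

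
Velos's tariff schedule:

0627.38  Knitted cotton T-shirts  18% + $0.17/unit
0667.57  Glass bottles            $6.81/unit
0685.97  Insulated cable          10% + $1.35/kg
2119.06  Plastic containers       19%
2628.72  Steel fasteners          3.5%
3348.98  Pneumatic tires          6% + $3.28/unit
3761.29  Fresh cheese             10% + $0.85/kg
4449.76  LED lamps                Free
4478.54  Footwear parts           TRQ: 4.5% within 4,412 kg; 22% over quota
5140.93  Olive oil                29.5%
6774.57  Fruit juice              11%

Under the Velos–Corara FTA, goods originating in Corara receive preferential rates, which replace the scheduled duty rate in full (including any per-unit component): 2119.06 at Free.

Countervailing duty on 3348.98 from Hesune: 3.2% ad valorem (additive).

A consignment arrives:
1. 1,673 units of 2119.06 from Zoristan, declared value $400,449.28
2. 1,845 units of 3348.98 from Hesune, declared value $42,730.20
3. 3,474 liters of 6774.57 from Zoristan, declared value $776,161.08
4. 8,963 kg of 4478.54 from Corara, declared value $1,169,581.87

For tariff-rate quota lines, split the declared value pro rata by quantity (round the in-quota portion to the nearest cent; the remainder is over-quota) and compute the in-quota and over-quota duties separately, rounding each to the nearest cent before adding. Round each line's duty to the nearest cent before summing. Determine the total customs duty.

Line 1 (2119.06, Zoristan, 1,673 units, $400,449.28):
Base rate for 2119.06 is 19%.
2119.06 has an FTA preferential rate, but origin Zoristan is not Corara; base rate stands.
Duty = $400,449.28 × 19% = $76,085.36.
Line 2 (3348.98, Hesune, 1,845 units, $42,730.20):
Base rate for 3348.98 is 6% + $3.28/unit.
Additional duty on 3348.98 from Hesune: +3.2%. Applied ad valorem rate: 6% + 3.2% = 9.2%.
Duty = $42,730.20 × 9.2% + 1,845 × $3.28 = $9,982.78.
Line 3 (6774.57, Zoristan, 3,474 liters, $776,161.08):
Base rate for 6774.57 is 11%.
Duty = $776,161.08 × 11% = $85,377.72.
Line 4 (4478.54, Corara, 8,963 kg, $1,169,581.87):
Code 4478.54 is under a tariff-rate quota (threshold 4,412 kg). In-quota: 4,412 kg at 4.5%; over-quota: 4,551 kg at 22%.
Pro-rata value split: in-quota = $1,169,581.87 × 4,412/8,963 = $575,721.88; over-quota = $1,169,581.87 − $575,721.88 = $593,859.99.
In-quota duty = $575,721.88 × 4.5% = $25,907.48. Over-quota duty = $593,859.99 × 22% = $130,649.20.
Line duty = $25,907.48 + $130,649.20 = $156,556.68.
Total = $76,085.36 + $9,982.78 + $85,377.72 + $156,556.68 = $328,002.54.

$328,002.54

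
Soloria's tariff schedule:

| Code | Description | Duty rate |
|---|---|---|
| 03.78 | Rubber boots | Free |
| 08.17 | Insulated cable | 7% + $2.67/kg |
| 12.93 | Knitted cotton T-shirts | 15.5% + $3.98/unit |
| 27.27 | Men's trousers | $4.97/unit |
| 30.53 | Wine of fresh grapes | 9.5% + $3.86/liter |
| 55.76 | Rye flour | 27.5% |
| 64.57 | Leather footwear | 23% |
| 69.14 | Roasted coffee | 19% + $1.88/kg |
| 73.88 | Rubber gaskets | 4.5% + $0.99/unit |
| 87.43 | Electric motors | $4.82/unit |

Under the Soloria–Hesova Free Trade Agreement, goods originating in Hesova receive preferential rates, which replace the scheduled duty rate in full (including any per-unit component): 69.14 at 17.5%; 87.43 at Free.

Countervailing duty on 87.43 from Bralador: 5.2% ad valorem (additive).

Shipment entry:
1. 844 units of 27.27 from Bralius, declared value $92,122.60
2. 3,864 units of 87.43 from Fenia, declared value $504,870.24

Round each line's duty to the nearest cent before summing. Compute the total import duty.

$22,819.16

Line 1 (27.27, Bralius, 844 units, $92,122.60):
Base rate for 27.27 is $4.97/unit.
Duty = 844 × $4.97 = $4,194.68.
Line 2 (87.43, Fenia, 3,864 units, $504,870.24):
Base rate for 87.43 is $4.82/unit.
87.43 has an FTA preferential rate, but origin Fenia is not Hesova; base rate stands.
The additional-duty order on 87.43 targets Bralador, not Fenia; it does not apply.
Duty = 3,864 × $4.82 = $18,624.48.
Total = $4,194.68 + $18,624.48 = $22,819.16.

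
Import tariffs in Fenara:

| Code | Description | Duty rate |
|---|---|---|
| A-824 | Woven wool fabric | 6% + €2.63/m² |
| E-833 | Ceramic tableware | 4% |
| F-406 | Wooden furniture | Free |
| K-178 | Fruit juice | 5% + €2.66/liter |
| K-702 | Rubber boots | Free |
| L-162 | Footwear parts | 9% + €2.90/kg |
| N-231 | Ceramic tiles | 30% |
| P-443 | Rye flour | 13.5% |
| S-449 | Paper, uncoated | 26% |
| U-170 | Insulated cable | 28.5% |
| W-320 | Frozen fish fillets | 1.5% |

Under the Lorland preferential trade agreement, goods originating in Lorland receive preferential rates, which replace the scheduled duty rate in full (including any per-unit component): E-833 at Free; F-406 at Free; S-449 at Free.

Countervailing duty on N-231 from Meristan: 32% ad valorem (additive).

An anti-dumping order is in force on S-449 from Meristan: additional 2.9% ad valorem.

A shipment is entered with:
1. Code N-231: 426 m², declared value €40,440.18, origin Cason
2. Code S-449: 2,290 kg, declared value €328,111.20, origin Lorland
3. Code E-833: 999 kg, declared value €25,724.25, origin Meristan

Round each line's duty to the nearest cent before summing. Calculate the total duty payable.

Line 1 (N-231, Cason, 426 m², €40,440.18):
Base rate for N-231 is 30%.
The additional-duty order on N-231 targets Meristan, not Cason; it does not apply.
Duty = €40,440.18 × 30% = €12,132.05.
Line 2 (S-449, Lorland, 2,290 kg, €328,111.20):
Base rate for S-449 is 26%.
Origin Lorland qualifies under the Fenara–Lorland agreement and S-449 is covered: preferential rate Free applies instead.
The additional-duty order on S-449 targets Meristan, not Lorland; it does not apply.
Duty = €328,111.20 × 0% = €0.00.
Line 3 (E-833, Meristan, 999 kg, €25,724.25):
Base rate for E-833 is 4%.
E-833 has an FTA preferential rate, but origin Meristan is not Lorland; base rate stands.
Duty = €25,724.25 × 4% = €1,028.97.
Total = €12,132.05 + €0.00 + €1,028.97 = €13,161.02.

€13,161.02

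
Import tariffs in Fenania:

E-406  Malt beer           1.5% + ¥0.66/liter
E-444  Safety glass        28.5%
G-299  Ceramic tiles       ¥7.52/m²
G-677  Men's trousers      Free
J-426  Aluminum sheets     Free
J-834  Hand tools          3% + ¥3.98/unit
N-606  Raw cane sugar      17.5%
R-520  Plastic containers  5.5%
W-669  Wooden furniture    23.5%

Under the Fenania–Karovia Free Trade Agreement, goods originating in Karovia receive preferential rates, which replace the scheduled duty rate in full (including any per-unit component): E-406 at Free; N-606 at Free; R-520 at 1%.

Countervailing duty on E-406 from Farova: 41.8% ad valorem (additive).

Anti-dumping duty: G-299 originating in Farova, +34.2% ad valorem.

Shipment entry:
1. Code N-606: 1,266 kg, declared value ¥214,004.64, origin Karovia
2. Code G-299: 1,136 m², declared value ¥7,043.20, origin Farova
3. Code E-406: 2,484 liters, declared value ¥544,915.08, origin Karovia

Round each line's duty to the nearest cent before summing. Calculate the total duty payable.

¥10,951.49

Line 1 (N-606, Karovia, 1,266 kg, ¥214,004.64):
Base rate for N-606 is 17.5%.
Origin Karovia qualifies under the Fenania–Karovia agreement and N-606 is covered: preferential rate Free applies instead.
Duty = ¥214,004.64 × 0% = ¥0.00.
Line 2 (G-299, Farova, 1,136 m², ¥7,043.20):
Base rate for G-299 is ¥7.52/m².
Additional duty on G-299 from Farova: +34.2% ad valorem. Applied ad valorem rate = 34.2%.
Duty = ¥7,043.20 × 34.2% + 1,136 × ¥7.52 = ¥10,951.49.
Line 3 (E-406, Karovia, 2,484 liters, ¥544,915.08):
Base rate for E-406 is 1.5% + ¥0.66/liter.
Origin Karovia qualifies under the Fenania–Karovia agreement and E-406 is covered: preferential rate Free applies instead.
The additional-duty order on E-406 targets Farova, not Karovia; it does not apply.
Duty = ¥544,915.08 × 0% = ¥0.00.
Total = ¥0.00 + ¥10,951.49 + ¥0.00 = ¥10,951.49.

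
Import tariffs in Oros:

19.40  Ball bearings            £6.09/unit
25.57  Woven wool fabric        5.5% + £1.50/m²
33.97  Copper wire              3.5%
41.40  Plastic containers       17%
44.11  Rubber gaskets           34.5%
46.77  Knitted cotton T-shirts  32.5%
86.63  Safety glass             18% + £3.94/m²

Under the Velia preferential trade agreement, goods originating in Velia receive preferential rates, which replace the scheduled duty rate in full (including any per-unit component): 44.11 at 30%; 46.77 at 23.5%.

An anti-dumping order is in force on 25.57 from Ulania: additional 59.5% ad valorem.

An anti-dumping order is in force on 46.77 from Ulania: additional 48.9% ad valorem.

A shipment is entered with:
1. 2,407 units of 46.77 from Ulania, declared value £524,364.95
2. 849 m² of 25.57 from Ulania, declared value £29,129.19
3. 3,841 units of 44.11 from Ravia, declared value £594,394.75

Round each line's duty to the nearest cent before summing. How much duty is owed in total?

£652,106.73

Line 1 (46.77, Ulania, 2,407 units, £524,364.95):
Base rate for 46.77 is 32.5%.
46.77 has an FTA preferential rate, but origin Ulania is not Velia; base rate stands.
Additional duty on 46.77 from Ulania: +48.9%. Applied ad valorem rate: 32.5% + 48.9% = 81.4%.
Duty = £524,364.95 × 81.4% = £426,833.07.
Line 2 (25.57, Ulania, 849 m², £29,129.19):
Base rate for 25.57 is 5.5% + £1.50/m².
Additional duty on 25.57 from Ulania: +59.5%. Applied ad valorem rate: 5.5% + 59.5% = 65%.
Duty = £29,129.19 × 65% + 849 × £1.50 = £20,207.47.
Line 3 (44.11, Ravia, 3,841 units, £594,394.75):
Base rate for 44.11 is 34.5%.
44.11 has an FTA preferential rate, but origin Ravia is not Velia; base rate stands.
Duty = £594,394.75 × 34.5% = £205,066.19.
Total = £426,833.07 + £20,207.47 + £205,066.19 = £652,106.73.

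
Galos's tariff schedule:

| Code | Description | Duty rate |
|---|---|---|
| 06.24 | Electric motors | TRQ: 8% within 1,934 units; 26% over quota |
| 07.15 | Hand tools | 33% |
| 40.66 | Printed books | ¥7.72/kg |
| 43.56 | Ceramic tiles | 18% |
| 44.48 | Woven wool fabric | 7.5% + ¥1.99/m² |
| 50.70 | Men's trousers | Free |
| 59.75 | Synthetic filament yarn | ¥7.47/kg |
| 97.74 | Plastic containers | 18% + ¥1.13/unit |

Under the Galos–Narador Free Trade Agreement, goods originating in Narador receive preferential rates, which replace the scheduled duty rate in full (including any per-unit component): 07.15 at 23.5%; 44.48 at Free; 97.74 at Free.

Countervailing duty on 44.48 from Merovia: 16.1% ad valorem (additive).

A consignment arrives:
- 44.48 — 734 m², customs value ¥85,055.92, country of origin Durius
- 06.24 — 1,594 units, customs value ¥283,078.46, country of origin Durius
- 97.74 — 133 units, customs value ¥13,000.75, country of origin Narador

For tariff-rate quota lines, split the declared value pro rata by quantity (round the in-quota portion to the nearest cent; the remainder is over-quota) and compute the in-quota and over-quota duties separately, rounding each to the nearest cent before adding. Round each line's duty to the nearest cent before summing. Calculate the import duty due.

Line 1 (44.48, Durius, 734 m², ¥85,055.92):
Base rate for 44.48 is 7.5% + ¥1.99/m².
44.48 has an FTA preferential rate, but origin Durius is not Narador; base rate stands.
The additional-duty order on 44.48 targets Merovia, not Durius; it does not apply.
Duty = ¥85,055.92 × 7.5% + 734 × ¥1.99 = ¥7,839.85.
Line 2 (06.24, Durius, 1,594 units, ¥283,078.46):
Code 06.24 is under a tariff-rate quota (threshold 1,934 units). Quantity 1,594 units is within the quota, so the in-quota rate 8% applies to the full value.
Duty = ¥283,078.46 × 8% = ¥22,646.28.
Line 3 (97.74, Narador, 133 units, ¥13,000.75):
Base rate for 97.74 is 18% + ¥1.13/unit.
Origin Narador qualifies under the Galos–Narador agreement and 97.74 is covered: preferential rate Free applies instead.
Duty = ¥13,000.75 × 0% = ¥0.00.
Total = ¥7,839.85 + ¥22,646.28 + ¥0.00 = ¥30,486.13.

¥30,486.13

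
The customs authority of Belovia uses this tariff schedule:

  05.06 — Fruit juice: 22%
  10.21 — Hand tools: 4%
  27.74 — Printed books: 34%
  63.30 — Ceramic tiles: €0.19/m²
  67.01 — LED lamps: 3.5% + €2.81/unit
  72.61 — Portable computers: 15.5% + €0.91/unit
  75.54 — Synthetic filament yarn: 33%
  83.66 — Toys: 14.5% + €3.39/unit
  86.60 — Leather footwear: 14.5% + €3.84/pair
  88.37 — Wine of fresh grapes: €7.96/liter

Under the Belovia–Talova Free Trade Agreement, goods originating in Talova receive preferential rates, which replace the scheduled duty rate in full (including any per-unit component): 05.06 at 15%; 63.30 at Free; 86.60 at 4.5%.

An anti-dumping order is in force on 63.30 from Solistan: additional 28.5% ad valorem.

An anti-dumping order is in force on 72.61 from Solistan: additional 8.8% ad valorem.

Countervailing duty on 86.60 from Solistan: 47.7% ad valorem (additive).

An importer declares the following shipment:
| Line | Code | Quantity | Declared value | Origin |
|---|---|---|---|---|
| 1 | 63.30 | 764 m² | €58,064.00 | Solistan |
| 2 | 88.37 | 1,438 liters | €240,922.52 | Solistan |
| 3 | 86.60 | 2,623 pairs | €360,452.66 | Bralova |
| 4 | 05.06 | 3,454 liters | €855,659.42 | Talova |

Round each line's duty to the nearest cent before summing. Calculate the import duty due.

€218,826.75

Line 1 (63.30, Solistan, 764 m², €58,064.00):
Base rate for 63.30 is €0.19/m².
63.30 has an FTA preferential rate, but origin Solistan is not Talova; base rate stands.
Additional duty on 63.30 from Solistan: +28.5% ad valorem. Applied ad valorem rate = 28.5%.
Duty = €58,064.00 × 28.5% + 764 × €0.19 = €16,693.40.
Line 2 (88.37, Solistan, 1,438 liters, €240,922.52):
Base rate for 88.37 is €7.96/liter.
Duty = 1,438 × €7.96 = €11,446.48.
Line 3 (86.60, Bralova, 2,623 pairs, €360,452.66):
Base rate for 86.60 is 14.5% + €3.84/pair.
86.60 has an FTA preferential rate, but origin Bralova is not Talova; base rate stands.
The additional-duty order on 86.60 targets Solistan, not Bralova; it does not apply.
Duty = €360,452.66 × 14.5% + 2,623 × €3.84 = €62,337.96.
Line 4 (05.06, Talova, 3,454 liters, €855,659.42):
Base rate for 05.06 is 22%.
Origin Talova qualifies under the Belovia–Talova agreement and 05.06 is covered: preferential rate 15% applies instead.
Duty = €855,659.42 × 15% = €128,348.91.
Total = €16,693.40 + €11,446.48 + €62,337.96 + €128,348.91 = €218,826.75.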